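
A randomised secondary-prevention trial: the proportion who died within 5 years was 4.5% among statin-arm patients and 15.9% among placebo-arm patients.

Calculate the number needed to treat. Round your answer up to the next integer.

absolute risk difference = 0.114000
1 / 0.114000 = 8.772 → round up → 9

NNT = 9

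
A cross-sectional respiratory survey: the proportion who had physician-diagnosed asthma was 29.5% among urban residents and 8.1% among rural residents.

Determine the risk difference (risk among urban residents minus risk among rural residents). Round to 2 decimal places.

risk difference = 0.2950 − 0.0810 = 0.21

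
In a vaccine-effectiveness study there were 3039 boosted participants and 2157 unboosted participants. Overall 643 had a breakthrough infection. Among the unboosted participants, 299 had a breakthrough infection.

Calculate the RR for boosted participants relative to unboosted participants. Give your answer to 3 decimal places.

RR = 0.817

boosted participants with the outcome: 643 − 299 = 344
boosted participants without the outcome: 3039 − 344 = 2695
unboosted participants without the outcome: 2157 − 299 = 1858
risk, boosted participants = 344/3039 = 0.1132
risk, unboosted participants = 299/2157 = 0.1386
RR = 0.1132 / 0.1386 = 0.817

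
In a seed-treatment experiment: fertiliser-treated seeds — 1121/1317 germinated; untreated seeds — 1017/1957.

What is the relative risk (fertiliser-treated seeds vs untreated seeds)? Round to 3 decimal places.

RR: 1.638

risk, fertiliser-treated seeds = 1121/1317 = 0.8512
risk, untreated seeds = 1017/1957 = 0.5197
RR = 0.8512 / 0.5197 = 1.638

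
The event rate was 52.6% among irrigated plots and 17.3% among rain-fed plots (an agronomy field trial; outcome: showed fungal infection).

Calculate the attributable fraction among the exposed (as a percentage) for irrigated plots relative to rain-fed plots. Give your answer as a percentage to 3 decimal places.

AR% = (0.5260 − 0.1730) / 0.5260 = 0.6711 → 67.110%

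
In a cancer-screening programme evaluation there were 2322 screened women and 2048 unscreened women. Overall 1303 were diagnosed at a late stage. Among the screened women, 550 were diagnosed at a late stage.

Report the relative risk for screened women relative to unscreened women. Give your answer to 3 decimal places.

screened women without the outcome: 2322 − 550 = 1772
unscreened women with the outcome: 1303 − 550 = 753
unscreened women without the outcome: 2048 − 753 = 1295
risk, screened women = 550/2322 = 0.2369
risk, unscreened women = 753/2048 = 0.3677
RR = 0.2369 / 0.3677 = 0.644

RR = 0.644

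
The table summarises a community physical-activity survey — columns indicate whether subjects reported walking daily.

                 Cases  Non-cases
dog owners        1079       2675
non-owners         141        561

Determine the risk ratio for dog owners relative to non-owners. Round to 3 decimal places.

risk, dog owners = 1079/3754 = 0.2874
risk, non-owners = 141/702 = 0.2009
RR = 0.2874 / 0.2009 = 1.431

1.431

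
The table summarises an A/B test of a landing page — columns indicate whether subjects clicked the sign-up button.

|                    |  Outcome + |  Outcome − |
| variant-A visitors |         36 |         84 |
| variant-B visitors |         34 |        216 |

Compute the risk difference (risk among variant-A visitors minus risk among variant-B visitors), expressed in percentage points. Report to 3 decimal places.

risk, variant-A visitors = 36/120 = 0.3000
risk, variant-B visitors = 34/250 = 0.1360
risk difference = 0.3000 − 0.1360 = 0.1640 → 16.400 percentage points

16.400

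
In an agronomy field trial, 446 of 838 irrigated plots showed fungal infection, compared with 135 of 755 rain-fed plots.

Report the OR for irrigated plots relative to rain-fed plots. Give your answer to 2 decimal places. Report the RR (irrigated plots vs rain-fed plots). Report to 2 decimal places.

odds, irrigated plots = 446/392 = 1.1378
odds, rain-fed plots = 135/620 = 0.2177
OR = 1.1378 / 0.2177 = 5.23
risk, irrigated plots = 446/838 = 0.5322
risk, rain-fed plots = 135/755 = 0.1788
RR = 0.5322 / 0.1788 = 2.98

OR = 5.23; RR = 2.98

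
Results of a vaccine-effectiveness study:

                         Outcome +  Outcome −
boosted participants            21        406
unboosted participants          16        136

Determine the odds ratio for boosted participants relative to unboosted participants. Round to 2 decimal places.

odds, boosted participants = 21/406 = 0.05172
odds, unboosted participants = 16/136 = 0.11765
OR = 0.05172 / 0.11765 = 0.44

0.44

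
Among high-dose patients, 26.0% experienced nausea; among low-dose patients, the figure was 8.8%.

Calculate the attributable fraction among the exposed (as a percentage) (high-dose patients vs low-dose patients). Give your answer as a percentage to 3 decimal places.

AR% = (0.2600 − 0.0880) / 0.2600 = 0.6615 → 66.154%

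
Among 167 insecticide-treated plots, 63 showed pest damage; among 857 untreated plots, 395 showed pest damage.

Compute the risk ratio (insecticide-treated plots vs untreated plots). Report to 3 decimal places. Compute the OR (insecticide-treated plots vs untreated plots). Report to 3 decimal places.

RR = 0.818; OR = 0.709

risk, insecticide-treated plots = 63/167 = 0.3772
risk, untreated plots = 395/857 = 0.4609
RR = 0.3772 / 0.4609 = 0.818
OR = (63 × 462) / (104 × 395) = 29106/41080 ≈ 0.709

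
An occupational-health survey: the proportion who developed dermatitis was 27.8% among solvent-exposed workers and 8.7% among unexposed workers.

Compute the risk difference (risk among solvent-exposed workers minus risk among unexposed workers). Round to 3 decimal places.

risk difference = 0.2780 − 0.0870 = 0.191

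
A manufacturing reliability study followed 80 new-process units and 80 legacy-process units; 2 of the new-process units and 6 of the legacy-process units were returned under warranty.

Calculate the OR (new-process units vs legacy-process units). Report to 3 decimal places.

OR = (2 × 74) / (78 × 6) = 148/468 ≈ 0.316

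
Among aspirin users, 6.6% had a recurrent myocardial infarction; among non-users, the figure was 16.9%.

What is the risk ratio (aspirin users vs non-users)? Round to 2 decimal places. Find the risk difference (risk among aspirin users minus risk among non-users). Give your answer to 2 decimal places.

RR = 0.0660 / 0.1690 = 0.39
risk difference = 0.0660 − 0.1690 = -0.10

RR = 0.39; RD = -0.10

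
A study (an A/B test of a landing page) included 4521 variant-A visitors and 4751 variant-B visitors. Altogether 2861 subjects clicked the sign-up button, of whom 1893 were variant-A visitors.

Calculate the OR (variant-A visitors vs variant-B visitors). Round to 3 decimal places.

variant-A visitors without the outcome: 4521 − 1893 = 2628
variant-B visitors with the outcome: 2861 − 1893 = 968
variant-B visitors without the outcome: 4751 − 968 = 3783
odds, variant-A visitors = 1893/2628 = 0.7203
odds, variant-B visitors = 968/3783 = 0.2559
OR = 0.7203 / 0.2559 = 2.815

OR: 2.815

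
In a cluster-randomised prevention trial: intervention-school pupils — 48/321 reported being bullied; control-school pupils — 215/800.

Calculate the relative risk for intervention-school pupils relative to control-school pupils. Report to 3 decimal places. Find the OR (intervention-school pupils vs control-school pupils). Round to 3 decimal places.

risk, intervention-school pupils = 48/321 = 0.1495
risk, control-school pupils = 215/800 = 0.2687
RR = 0.1495 / 0.2687 = 0.556
odds, intervention-school pupils = 48/273 = 0.1758
odds, control-school pupils = 215/585 = 0.3675
OR = 0.1758 / 0.3675 = 0.478

RR = 0.556; OR = 0.478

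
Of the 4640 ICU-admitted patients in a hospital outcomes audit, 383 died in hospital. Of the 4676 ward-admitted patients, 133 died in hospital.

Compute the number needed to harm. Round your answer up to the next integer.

NNH: 19

risk, ICU-admitted patients = 383/4640 = 0.082543
risk, ward-admitted patients = 133/4676 = 0.028443
absolute risk difference = 0.054100
1 / 0.054100 = 18.484 → round up → 19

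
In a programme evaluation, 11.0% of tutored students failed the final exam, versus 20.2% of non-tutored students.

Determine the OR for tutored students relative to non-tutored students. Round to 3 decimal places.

0.488

odds, tutored students = 0.1100/0.8900 = 0.1236
odds, non-tutored students = 0.2020/0.7980 = 0.2531
OR = 0.1236 / 0.2531 = 0.488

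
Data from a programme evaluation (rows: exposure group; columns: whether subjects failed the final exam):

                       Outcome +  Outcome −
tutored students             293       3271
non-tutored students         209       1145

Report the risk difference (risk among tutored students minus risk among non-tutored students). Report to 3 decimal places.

risk, tutored students = 293/3564 = 0.0822
risk, non-tutored students = 209/1354 = 0.1544
risk difference = 0.0822 − 0.1544 = -0.072

-0.072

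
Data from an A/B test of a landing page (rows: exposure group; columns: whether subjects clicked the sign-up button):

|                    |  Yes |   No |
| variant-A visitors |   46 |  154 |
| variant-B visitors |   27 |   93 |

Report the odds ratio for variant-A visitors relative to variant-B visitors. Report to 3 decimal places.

odds, variant-A visitors = 46/154 = 0.2987
odds, variant-B visitors = 27/93 = 0.2903
OR = 0.2987 / 0.2903 = 1.029

OR: 1.029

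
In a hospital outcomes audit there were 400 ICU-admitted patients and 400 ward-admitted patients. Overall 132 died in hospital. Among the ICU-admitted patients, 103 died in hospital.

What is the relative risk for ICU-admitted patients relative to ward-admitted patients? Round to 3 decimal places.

ICU-admitted patients without the outcome: 400 − 103 = 297
ward-admitted patients with the outcome: 132 − 103 = 29
ward-admitted patients without the outcome: 400 − 29 = 371
risk, ICU-admitted patients = 103/400 = 0.2575
risk, ward-admitted patients = 29/400 = 0.0725
RR = 0.2575 / 0.0725 = 3.552

RR = 3.552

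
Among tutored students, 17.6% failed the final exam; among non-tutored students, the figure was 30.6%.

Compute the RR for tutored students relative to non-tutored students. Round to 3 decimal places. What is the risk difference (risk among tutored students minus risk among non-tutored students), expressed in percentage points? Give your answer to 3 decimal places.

RR = 0.1760 / 0.3060 = 0.575
risk difference = 0.1760 − 0.3060 = -0.1300 → -13.000 percentage points

RR = 0.575; RD = -13.000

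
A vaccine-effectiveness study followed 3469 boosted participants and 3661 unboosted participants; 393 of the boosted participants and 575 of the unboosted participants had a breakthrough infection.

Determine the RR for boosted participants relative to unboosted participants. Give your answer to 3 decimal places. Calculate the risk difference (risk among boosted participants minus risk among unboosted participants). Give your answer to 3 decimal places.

RR = 0.721; RD = -0.044

risk, boosted participants = 393/3469 = 0.1133
risk, unboosted participants = 575/3661 = 0.1571
RR = 0.1133 / 0.1571 = 0.721
risk difference = 0.1133 − 0.1571 = -0.044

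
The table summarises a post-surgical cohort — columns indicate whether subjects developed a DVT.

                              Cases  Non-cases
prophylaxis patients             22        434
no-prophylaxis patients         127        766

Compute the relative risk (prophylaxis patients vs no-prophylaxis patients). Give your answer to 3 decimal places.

0.339

risk, prophylaxis patients = 22/456 = 0.04825
risk, no-prophylaxis patients = 127/893 = 0.14222
RR = 0.04825 / 0.14222 = 0.339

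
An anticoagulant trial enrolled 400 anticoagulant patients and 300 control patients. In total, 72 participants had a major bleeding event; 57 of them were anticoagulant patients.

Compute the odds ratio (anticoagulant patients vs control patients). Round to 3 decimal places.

anticoagulant patients without the outcome: 400 − 57 = 343
control patients with the outcome: 72 − 57 = 15
control patients without the outcome: 300 − 15 = 285
OR = (57 × 285) / (343 × 15) = 16245/5145 ≈ 3.157

OR ≈ 3.157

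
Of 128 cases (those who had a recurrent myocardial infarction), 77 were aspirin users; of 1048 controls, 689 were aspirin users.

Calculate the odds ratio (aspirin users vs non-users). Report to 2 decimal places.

OR ≈ 0.79

odds, aspirin users = 77/689 = 0.1118
odds, non-users = 51/359 = 0.1421
OR = 0.1118 / 0.1421 = 0.79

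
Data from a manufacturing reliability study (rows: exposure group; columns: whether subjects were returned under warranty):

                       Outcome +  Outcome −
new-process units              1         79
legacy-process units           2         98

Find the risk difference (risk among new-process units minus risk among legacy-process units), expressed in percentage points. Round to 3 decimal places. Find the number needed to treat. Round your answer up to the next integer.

RD = -0.750; NNT = 134

risk, new-process units = 1/80 = 0.01250
risk, legacy-process units = 2/100 = 0.02000
risk difference = 0.01250 − 0.02000 = -0.00750 → -0.750 percentage points
absolute risk difference = 0.007500
1 / 0.007500 = 133.333 → round up → 134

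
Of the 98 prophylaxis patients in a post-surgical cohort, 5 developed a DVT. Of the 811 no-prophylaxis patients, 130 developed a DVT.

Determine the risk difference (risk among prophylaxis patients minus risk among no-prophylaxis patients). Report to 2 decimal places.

RD ≈ -0.11

risk, prophylaxis patients = 5/98 = 0.0510
risk, no-prophylaxis patients = 130/811 = 0.1603
risk difference = 0.0510 − 0.1603 = -0.11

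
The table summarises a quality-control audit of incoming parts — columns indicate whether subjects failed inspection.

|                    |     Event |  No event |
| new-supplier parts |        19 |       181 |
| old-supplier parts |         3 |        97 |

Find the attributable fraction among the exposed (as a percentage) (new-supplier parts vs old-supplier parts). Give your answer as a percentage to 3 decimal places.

risk, new-supplier parts = 19/200 = 0.09500
risk, old-supplier parts = 3/100 = 0.03000
AR% = (0.09500 − 0.03000) / 0.09500 = 0.6842 → 68.421%

68.421%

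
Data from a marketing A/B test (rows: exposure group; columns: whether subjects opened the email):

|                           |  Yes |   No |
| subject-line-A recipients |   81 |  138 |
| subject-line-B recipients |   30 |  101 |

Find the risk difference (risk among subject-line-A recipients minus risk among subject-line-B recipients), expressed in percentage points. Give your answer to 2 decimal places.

risk, subject-line-A recipients = 81/219 = 0.3699
risk, subject-line-B recipients = 30/131 = 0.2290
risk difference = 0.3699 − 0.2290 = 0.1409 → 14.09 percentage points

RD = 14.09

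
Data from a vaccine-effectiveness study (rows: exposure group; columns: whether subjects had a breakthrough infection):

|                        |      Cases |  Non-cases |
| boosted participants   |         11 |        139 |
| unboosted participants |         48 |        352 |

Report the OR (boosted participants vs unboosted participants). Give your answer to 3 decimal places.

OR = 0.580

odds, boosted participants = 11/139 = 0.0791
odds, unboosted participants = 48/352 = 0.1364
OR = 0.0791 / 0.1364 = 0.580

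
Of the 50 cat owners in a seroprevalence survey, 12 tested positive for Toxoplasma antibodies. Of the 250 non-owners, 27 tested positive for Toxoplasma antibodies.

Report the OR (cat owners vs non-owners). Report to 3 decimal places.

odds, cat owners = 12/38 = 0.3158
odds, non-owners = 27/223 = 0.1211
OR = 0.3158 / 0.1211 = 2.608

2.608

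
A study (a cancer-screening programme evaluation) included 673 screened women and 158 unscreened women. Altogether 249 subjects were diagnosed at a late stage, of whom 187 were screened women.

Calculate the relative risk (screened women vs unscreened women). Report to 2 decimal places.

RR ≈ 0.71

screened women without the outcome: 673 − 187 = 486
unscreened women with the outcome: 249 − 187 = 62
unscreened women without the outcome: 158 − 62 = 96
risk, screened women = 187/673 = 0.2779
risk, unscreened women = 62/158 = 0.3924
RR = 0.2779 / 0.3924 = 0.71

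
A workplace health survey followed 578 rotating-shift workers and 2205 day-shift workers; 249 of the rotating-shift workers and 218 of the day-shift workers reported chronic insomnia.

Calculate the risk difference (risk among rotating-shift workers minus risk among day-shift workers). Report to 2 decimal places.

RD ≈ 0.33

risk, rotating-shift workers = 249/578 = 0.4308
risk, day-shift workers = 218/2205 = 0.0989
risk difference = 0.4308 − 0.0989 = 0.33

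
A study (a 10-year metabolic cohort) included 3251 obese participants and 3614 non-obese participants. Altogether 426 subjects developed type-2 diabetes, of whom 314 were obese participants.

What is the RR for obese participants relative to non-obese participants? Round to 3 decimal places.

obese participants without the outcome: 3251 − 314 = 2937
non-obese participants with the outcome: 426 − 314 = 112
non-obese participants without the outcome: 3614 − 112 = 3502
risk, obese participants = 314/3251 = 0.09659
risk, non-obese participants = 112/3614 = 0.03099
RR = 0.09659 / 0.03099 = 3.117

RR = 3.117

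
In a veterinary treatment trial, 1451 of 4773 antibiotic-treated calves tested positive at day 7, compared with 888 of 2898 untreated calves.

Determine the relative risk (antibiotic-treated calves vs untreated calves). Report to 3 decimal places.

0.992

risk, antibiotic-treated calves = 1451/4773 = 0.3040
risk, untreated calves = 888/2898 = 0.3064
RR = 0.3040 / 0.3064 = 0.992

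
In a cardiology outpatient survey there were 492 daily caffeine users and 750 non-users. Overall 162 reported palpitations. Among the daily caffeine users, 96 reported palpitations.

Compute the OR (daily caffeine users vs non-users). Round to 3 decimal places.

OR ≈ 2.512

daily caffeine users without the outcome: 492 − 96 = 396
non-users with the outcome: 162 − 96 = 66
non-users without the outcome: 750 − 66 = 684
OR = (96 × 684) / (396 × 66) = 65664/26136 ≈ 2.512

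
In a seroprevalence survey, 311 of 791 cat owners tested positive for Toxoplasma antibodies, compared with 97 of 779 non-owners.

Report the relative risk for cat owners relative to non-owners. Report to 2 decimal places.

3.16

risk, cat owners = 311/791 = 0.3932
risk, non-owners = 97/779 = 0.1245
RR = 0.3932 / 0.1245 = 3.16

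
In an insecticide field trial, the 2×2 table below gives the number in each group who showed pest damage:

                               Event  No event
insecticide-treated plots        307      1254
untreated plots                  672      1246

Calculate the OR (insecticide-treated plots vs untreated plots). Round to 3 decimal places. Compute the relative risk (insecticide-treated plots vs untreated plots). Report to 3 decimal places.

odds, insecticide-treated plots = 307/1254 = 0.2448
odds, untreated plots = 672/1246 = 0.5393
OR = 0.2448 / 0.5393 = 0.454
risk, insecticide-treated plots = 307/1561 = 0.1967
risk, untreated plots = 672/1918 = 0.3504
RR = 0.1967 / 0.3504 = 0.561

OR = 0.454; RR = 0.561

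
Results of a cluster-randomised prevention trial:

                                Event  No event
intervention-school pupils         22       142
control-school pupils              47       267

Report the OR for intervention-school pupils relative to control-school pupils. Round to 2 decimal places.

0.88

odds, intervention-school pupils = 22/142 = 0.1549
odds, control-school pupils = 47/267 = 0.1760
OR = 0.1549 / 0.1760 = 0.88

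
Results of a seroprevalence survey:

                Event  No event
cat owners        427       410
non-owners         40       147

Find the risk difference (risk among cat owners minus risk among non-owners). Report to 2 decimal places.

0.30

risk, cat owners = 427/837 = 0.5102
risk, non-owners = 40/187 = 0.2139
risk difference = 0.5102 − 0.2139 = 0.30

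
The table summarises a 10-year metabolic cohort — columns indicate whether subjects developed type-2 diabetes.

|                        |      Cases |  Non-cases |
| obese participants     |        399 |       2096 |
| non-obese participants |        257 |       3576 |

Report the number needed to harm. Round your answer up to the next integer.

11

risk, obese participants = 399/2495 = 0.159920
risk, non-obese participants = 257/3833 = 0.067049
absolute risk difference = 0.092871
1 / 0.092871 = 10.768 → round up → 11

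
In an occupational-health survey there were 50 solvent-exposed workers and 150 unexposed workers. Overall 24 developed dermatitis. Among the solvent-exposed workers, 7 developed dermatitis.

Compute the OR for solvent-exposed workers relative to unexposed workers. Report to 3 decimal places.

OR: 1.274

solvent-exposed workers without the outcome: 50 − 7 = 43
unexposed workers with the outcome: 24 − 7 = 17
unexposed workers without the outcome: 150 − 17 = 133
odds, solvent-exposed workers = 7/43 = 0.1628
odds, unexposed workers = 17/133 = 0.1278
OR = 0.1628 / 0.1278 = 1.274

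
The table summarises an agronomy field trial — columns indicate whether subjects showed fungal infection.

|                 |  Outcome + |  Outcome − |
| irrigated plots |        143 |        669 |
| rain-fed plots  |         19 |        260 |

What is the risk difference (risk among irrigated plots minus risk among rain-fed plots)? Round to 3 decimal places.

RD: 0.108

risk, irrigated plots = 143/812 = 0.1761
risk, rain-fed plots = 19/279 = 0.0681
risk difference = 0.1761 − 0.0681 = 0.108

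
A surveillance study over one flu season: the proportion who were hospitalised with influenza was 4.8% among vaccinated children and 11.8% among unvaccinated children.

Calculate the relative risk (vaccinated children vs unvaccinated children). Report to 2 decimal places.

RR = 0.04800 / 0.11800 = 0.41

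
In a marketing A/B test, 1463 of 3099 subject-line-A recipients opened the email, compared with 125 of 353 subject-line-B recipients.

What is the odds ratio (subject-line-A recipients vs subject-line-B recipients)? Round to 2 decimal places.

OR = (1463 × 228) / (1636 × 125) = 333564/204500 ≈ 1.63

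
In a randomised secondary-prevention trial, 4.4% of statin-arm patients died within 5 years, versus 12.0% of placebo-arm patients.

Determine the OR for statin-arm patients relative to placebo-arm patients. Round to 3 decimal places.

odds, statin-arm patients = 0.04400/0.95600 = 0.04603
odds, placebo-arm patients = 0.12000/0.88000 = 0.13636
OR = 0.04603 / 0.13636 = 0.338

0.338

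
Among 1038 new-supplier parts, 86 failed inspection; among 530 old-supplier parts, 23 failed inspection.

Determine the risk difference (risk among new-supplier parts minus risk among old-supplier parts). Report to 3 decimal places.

risk, new-supplier parts = 86/1038 = 0.08285
risk, old-supplier parts = 23/530 = 0.04340
risk difference = 0.08285 − 0.04340 = 0.039

RD: 0.039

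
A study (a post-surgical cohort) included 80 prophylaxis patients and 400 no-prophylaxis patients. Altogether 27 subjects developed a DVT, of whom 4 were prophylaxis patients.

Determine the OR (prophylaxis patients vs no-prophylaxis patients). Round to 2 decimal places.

0.86

prophylaxis patients without the outcome: 80 − 4 = 76
no-prophylaxis patients with the outcome: 27 − 4 = 23
no-prophylaxis patients without the outcome: 400 − 23 = 377
OR = (4 × 377) / (76 × 23) = 1508/1748 ≈ 0.86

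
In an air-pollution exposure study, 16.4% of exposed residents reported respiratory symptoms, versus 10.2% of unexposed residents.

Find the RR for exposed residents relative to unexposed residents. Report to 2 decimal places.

RR = 0.1640 / 0.1020 = 1.61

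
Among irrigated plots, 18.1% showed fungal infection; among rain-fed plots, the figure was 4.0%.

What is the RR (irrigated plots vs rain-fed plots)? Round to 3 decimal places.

RR = 0.18100 / 0.04000 = 4.525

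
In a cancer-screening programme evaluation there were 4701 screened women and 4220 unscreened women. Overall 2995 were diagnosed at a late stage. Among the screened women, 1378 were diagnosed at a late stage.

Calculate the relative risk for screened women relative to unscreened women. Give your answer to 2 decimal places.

RR = 0.76

screened women without the outcome: 4701 − 1378 = 3323
unscreened women with the outcome: 2995 − 1378 = 1617
unscreened women without the outcome: 4220 − 1617 = 2603
risk, screened women = 1378/4701 = 0.2931
risk, unscreened women = 1617/4220 = 0.3832
RR = 0.2931 / 0.3832 = 0.76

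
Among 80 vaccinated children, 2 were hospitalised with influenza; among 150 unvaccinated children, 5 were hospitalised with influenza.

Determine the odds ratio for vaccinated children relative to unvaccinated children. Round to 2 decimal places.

OR = (2 × 145) / (78 × 5) = 290/390 ≈ 0.74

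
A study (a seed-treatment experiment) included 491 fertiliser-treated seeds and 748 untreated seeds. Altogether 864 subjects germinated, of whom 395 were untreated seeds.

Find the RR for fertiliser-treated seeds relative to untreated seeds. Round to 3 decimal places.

1.809

fertiliser-treated seeds with the outcome: 864 − 395 = 469
fertiliser-treated seeds without the outcome: 491 − 469 = 22
untreated seeds without the outcome: 748 − 395 = 353
risk, fertiliser-treated seeds = 469/491 = 0.9552
risk, untreated seeds = 395/748 = 0.5281
RR = 0.9552 / 0.5281 = 1.809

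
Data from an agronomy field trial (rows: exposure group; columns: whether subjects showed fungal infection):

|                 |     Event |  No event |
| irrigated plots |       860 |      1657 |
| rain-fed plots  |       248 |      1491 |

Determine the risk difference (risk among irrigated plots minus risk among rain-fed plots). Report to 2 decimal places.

RD = 0.20

risk, irrigated plots = 860/2517 = 0.3417
risk, rain-fed plots = 248/1739 = 0.1426
risk difference = 0.3417 − 0.1426 = 0.20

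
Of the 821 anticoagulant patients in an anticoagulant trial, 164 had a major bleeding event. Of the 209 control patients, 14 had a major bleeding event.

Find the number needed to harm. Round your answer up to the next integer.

8

risk, anticoagulant patients = 164/821 = 0.199756
risk, control patients = 14/209 = 0.066986
absolute risk difference = 0.132771
1 / 0.132771 = 7.532 → round up → 8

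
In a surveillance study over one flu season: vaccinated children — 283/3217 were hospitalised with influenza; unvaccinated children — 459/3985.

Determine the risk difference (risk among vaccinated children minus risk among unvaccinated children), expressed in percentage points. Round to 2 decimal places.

risk, vaccinated children = 283/3217 = 0.0880
risk, unvaccinated children = 459/3985 = 0.1152
risk difference = 0.0880 − 0.1152 = -0.0272 → -2.72 percentage points

-2.72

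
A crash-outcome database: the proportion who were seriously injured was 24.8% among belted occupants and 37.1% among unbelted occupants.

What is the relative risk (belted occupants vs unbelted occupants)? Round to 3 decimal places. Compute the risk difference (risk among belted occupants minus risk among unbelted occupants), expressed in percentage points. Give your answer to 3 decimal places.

RR = 0.668; RD = -12.300

RR = 0.2480 / 0.3710 = 0.668
risk difference = 0.2480 − 0.3710 = -0.1230 → -12.300 percentage points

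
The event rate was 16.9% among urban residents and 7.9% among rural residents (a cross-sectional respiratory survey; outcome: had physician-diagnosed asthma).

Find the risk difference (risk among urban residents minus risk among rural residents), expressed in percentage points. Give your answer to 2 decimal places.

RD ≈ 9.00

risk difference = 0.1690 − 0.0790 = 0.0900 → 9.00 percentage points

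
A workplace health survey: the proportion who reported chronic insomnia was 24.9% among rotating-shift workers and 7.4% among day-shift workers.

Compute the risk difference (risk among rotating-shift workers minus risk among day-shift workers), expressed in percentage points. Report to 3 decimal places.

RD: 17.500

risk difference = 0.2490 − 0.0740 = 0.1750 → 17.500 percentage points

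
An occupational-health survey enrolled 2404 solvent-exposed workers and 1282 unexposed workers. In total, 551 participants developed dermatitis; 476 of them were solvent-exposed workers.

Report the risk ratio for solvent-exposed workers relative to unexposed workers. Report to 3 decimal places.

solvent-exposed workers without the outcome: 2404 − 476 = 1928
unexposed workers with the outcome: 551 − 476 = 75
unexposed workers without the outcome: 1282 − 75 = 1207
risk, solvent-exposed workers = 476/2404 = 0.1980
risk, unexposed workers = 75/1282 = 0.0585
RR = 0.1980 / 0.0585 = 3.385

RR = 3.385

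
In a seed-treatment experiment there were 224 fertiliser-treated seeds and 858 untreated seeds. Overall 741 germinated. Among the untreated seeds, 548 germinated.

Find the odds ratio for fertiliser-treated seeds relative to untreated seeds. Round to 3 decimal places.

fertiliser-treated seeds with the outcome: 741 − 548 = 193
fertiliser-treated seeds without the outcome: 224 − 193 = 31
untreated seeds without the outcome: 858 − 548 = 310
OR = (193 × 310) / (31 × 548) = 59830/16988 ≈ 3.522

OR: 3.522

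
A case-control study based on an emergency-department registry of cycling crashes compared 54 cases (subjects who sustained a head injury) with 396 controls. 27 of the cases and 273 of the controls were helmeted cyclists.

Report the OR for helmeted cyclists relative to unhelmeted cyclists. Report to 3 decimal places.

odds, helmeted cyclists = 27/273 = 0.0989
odds, unhelmeted cyclists = 27/123 = 0.2195
OR = 0.0989 / 0.2195 = 0.451

OR = 0.451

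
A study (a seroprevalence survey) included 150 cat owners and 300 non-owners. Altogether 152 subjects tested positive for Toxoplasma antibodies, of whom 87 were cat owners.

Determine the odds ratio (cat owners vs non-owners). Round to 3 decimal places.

cat owners without the outcome: 150 − 87 = 63
non-owners with the outcome: 152 − 87 = 65
non-owners without the outcome: 300 − 65 = 235
OR = (87 × 235) / (63 × 65) = 20445/4095 ≈ 4.993

OR ≈ 4.993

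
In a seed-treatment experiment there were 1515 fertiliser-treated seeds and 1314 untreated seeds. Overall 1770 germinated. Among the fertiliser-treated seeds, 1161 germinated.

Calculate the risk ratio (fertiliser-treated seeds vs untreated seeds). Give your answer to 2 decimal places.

1.65

fertiliser-treated seeds without the outcome: 1515 − 1161 = 354
untreated seeds with the outcome: 1770 − 1161 = 609
untreated seeds without the outcome: 1314 − 609 = 705
risk, fertiliser-treated seeds = 1161/1515 = 0.7663
risk, untreated seeds = 609/1314 = 0.4635
RR = 0.7663 / 0.4635 = 1.65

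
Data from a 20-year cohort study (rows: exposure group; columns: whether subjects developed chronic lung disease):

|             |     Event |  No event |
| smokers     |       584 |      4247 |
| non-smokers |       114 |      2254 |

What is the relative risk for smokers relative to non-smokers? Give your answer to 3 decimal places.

risk, smokers = 584/4831 = 0.12089
risk, non-smokers = 114/2368 = 0.04814
RR = 0.12089 / 0.04814 = 2.511

2.511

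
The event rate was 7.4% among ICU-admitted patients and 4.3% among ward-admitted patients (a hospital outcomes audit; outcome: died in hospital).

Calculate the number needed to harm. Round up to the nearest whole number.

absolute risk difference = 0.031000
1 / 0.031000 = 32.258 → round up → 33

NNH: 33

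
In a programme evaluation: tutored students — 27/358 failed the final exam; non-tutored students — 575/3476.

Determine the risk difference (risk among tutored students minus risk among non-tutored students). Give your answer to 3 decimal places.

RD ≈ -0.090

risk, tutored students = 27/358 = 0.0754
risk, non-tutored students = 575/3476 = 0.1654
risk difference = 0.0754 − 0.1654 = -0.090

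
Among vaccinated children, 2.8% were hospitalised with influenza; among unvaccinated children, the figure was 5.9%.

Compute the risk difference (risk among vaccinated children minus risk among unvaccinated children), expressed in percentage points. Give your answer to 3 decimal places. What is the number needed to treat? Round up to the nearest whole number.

risk difference = 0.02800 − 0.05900 = -0.03100 → -3.100 percentage points
absolute risk difference = 0.031000
1 / 0.031000 = 32.258 → round up → 33

RD = -3.100; NNT = 33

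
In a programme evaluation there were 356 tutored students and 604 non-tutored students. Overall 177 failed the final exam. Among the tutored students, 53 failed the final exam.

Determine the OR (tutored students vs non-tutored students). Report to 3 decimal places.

0.677

tutored students without the outcome: 356 − 53 = 303
non-tutored students with the outcome: 177 − 53 = 124
non-tutored students without the outcome: 604 − 124 = 480
OR = (53 × 480) / (303 × 124) = 25440/37572 ≈ 0.677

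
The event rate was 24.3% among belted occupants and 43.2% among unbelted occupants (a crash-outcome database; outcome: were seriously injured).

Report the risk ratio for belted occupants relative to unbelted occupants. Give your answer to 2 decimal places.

RR = 0.2430 / 0.4320 = 0.56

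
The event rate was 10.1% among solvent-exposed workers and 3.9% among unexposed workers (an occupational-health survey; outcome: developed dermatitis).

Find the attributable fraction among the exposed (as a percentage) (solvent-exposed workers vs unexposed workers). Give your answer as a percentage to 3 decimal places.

AR% = (0.10100 − 0.03900) / 0.10100 = 0.6139 → 61.386%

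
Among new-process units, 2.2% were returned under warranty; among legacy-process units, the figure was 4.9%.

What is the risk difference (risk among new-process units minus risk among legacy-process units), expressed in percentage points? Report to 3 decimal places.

risk difference = 0.02200 − 0.04900 = -0.02700 → -2.700 percentage points

RD: -2.700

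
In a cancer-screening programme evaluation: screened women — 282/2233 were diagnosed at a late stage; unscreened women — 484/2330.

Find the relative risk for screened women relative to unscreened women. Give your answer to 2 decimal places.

0.61

risk, screened women = 282/2233 = 0.1263
risk, unscreened women = 484/2330 = 0.2077
RR = 0.1263 / 0.2077 = 0.61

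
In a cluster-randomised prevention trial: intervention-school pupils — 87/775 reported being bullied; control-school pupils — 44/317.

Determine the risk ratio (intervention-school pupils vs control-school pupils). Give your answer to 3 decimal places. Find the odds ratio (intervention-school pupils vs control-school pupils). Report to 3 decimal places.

risk, intervention-school pupils = 87/775 = 0.1123
risk, control-school pupils = 44/317 = 0.1388
RR = 0.1123 / 0.1388 = 0.809
odds, intervention-school pupils = 87/688 = 0.1265
odds, control-school pupils = 44/273 = 0.1612
OR = 0.1265 / 0.1612 = 0.785

RR = 0.809; OR = 0.785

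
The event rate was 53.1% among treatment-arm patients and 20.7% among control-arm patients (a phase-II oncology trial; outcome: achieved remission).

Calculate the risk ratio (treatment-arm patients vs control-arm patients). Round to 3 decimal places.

RR = 0.5310 / 0.2070 = 2.565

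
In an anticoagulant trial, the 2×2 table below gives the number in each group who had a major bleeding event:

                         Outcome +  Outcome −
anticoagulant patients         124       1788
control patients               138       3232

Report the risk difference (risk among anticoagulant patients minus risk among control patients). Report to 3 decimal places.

0.024

risk, anticoagulant patients = 124/1912 = 0.06485
risk, control patients = 138/3370 = 0.04095
risk difference = 0.06485 − 0.04095 = 0.024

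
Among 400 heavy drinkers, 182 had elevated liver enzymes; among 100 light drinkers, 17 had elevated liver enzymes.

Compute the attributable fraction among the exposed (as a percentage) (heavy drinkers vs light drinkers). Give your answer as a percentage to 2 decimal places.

risk, heavy drinkers = 182/400 = 0.4550
risk, light drinkers = 17/100 = 0.1700
AR% = (0.4550 − 0.1700) / 0.4550 = 0.6264 → 62.64%

62.64%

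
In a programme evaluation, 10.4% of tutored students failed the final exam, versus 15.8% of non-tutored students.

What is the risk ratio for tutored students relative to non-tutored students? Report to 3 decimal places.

RR = 0.1040 / 0.1580 = 0.658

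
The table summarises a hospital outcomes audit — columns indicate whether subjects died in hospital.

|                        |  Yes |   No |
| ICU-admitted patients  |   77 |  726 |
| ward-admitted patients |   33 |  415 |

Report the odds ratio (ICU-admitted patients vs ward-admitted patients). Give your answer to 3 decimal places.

OR = (77 × 415) / (726 × 33) = 31955/23958 ≈ 1.334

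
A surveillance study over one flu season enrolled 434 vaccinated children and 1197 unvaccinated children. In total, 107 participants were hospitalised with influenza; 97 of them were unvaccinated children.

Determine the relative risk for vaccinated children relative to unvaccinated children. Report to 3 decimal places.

vaccinated children with the outcome: 107 − 97 = 10
vaccinated children without the outcome: 434 − 10 = 424
unvaccinated children without the outcome: 1197 − 97 = 1100
risk, vaccinated children = 10/434 = 0.02304
risk, unvaccinated children = 97/1197 = 0.08104
RR = 0.02304 / 0.08104 = 0.284

RR: 0.284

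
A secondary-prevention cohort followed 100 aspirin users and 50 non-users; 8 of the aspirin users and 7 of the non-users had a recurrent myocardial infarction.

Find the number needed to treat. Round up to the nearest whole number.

risk, aspirin users = 8/100 = 0.080000
risk, non-users = 7/50 = 0.140000
absolute risk difference = 0.060000
1 / 0.060000 = 16.667 → round up → 17

17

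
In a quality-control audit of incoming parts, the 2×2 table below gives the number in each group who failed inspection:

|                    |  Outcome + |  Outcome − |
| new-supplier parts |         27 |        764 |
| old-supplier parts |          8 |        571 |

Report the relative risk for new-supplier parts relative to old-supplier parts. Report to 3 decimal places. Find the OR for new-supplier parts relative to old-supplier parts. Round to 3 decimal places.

risk, new-supplier parts = 27/791 = 0.03413
risk, old-supplier parts = 8/579 = 0.01382
RR = 0.03413 / 0.01382 = 2.470
OR = (27 × 571) / (764 × 8) = 15417/6112 ≈ 2.522

RR = 2.470; OR = 2.522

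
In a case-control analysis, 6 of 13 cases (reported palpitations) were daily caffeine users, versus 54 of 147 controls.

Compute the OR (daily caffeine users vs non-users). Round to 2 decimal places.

OR = (6 × 93) / (54 × 7) = 558/378 ≈ 1.48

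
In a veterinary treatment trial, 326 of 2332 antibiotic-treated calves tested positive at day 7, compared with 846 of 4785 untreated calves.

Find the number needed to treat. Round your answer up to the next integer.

28

risk, antibiotic-treated calves = 326/2332 = 0.139794
risk, untreated calves = 846/4785 = 0.176803
absolute risk difference = 0.037008
1 / 0.037008 = 27.021 → round up → 28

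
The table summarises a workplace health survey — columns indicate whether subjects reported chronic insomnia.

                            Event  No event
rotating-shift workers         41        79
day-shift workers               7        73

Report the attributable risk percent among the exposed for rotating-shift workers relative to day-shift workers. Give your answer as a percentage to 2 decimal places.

risk, rotating-shift workers = 41/120 = 0.3417
risk, day-shift workers = 7/80 = 0.0875
AR% = (0.3417 − 0.0875) / 0.3417 = 0.7439 → 74.39%

AR%: 74.39%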